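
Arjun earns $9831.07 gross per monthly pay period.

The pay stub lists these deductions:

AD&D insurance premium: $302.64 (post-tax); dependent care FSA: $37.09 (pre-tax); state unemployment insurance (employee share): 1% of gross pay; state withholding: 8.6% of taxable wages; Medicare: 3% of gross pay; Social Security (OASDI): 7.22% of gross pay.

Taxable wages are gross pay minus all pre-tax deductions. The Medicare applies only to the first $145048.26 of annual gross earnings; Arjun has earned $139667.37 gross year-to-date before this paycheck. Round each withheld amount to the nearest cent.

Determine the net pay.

Dependent care FSA: $37.09
Taxable wages = $9831.07 − $37.09 = $9793.98
State withholding: $9793.98 × 0.086 = $842.28
State unemployment insurance (employee share): $9831.07 × 0.01 = $98.31
Medicare: only $145048.26 − $139667.37 = $5380.89 of this check is subject → $5380.89 × 0.03 = $161.43
Social Security (OASDI): $9831.07 × 0.0722 = $709.80
AD&D insurance premium: $302.64
Total deductions = $37.09 + $842.28 + $98.31 + $161.43 + $709.80 + $302.64 = $2151.55
Net pay = $9831.07 − $2151.55 = $7679.52

$7679.52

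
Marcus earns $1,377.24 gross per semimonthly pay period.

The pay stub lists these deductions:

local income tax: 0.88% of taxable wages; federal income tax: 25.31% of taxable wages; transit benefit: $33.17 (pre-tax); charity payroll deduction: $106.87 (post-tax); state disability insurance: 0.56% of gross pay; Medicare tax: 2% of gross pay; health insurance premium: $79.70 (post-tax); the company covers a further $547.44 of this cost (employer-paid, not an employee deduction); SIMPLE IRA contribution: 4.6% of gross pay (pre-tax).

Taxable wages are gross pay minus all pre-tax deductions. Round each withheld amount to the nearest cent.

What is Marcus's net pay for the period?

SIMPLE IRA contribution: $1,377.24 × 0.046 = $63.35
Transit benefit: $33.17
Pre-tax total = $63.35 + $33.17 = $96.52
Taxable wages = $1,377.24 − $96.52 = $1,280.72
Local income tax: $1,280.72 × 0.0088 = $11.27
Federal income tax: $1,280.72 × 0.2531 = $324.15
Medicare tax: $1,377.24 × 0.02 = $27.54
State disability insurance: $1,377.24 × 0.0056 = $7.71
Health insurance premium: $79.70
Charity payroll deduction: $106.87
(Employer's $547.44 toward health insurance premium is not withheld from the employee.)
Total deductions = $63.35 + $33.17 + $11.27 + $324.15 + $27.54 + $7.71 + $79.70 + $106.87 = $653.76
Net pay = $1,377.24 − $653.76 = $723.48

$723.48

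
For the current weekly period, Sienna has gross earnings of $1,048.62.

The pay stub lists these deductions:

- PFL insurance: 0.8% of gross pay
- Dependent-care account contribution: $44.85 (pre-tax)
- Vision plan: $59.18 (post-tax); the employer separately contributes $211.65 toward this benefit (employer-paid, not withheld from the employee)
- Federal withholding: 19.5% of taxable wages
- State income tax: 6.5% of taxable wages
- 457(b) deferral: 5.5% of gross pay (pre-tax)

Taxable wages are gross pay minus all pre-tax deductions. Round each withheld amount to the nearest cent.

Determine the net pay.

$632.54

Dependent-care account contribution: $44.85
457(b) deferral: $1,048.62 × 0.055 = $57.67
Pre-tax total = $44.85 + $57.67 = $102.52
Taxable wages = $1,048.62 − $102.52 = $946.10
Federal withholding: $946.10 × 0.195 = $184.49
State income tax: $946.10 × 0.065 = $61.50
PFL insurance: $1,048.62 × 0.008 = $8.39
Vision plan: $59.18
(Employer's $211.65 toward vision plan is not withheld from the employee.)
Total deductions = $44.85 + $57.67 + $184.49 + $61.50 + $8.39 + $59.18 = $416.08
Net pay = $1,048.62 − $416.08 = $632.54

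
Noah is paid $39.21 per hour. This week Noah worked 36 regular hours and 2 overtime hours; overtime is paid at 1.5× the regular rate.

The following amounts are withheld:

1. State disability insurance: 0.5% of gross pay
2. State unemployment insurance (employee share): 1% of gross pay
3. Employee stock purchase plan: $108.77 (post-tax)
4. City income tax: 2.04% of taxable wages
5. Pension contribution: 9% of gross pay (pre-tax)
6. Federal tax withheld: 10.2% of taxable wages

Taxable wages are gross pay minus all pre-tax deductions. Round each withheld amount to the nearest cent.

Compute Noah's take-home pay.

$1,089.52

Regular pay: 36 × $39.21 = $1,411.56
Overtime pay: 2 × $39.21 × 1.5 = $117.63
Gross pay = $1,411.56 + $117.63 = $1,529.19
Pension contribution: $1,529.19 × 0.09 = $137.63
Taxable wages = $1,529.19 − $137.63 = $1,391.56
City income tax: $1,391.56 × 0.0204 = $28.39
Federal tax withheld: $1,391.56 × 0.102 = $141.94
State disability insurance: $1,529.19 × 0.005 = $7.65
State unemployment insurance (employee share): $1,529.19 × 0.01 = $15.29
Employee stock purchase plan: $108.77
Total deductions = $137.63 + $28.39 + $141.94 + $7.65 + $15.29 + $108.77 = $439.67
Net pay = $1,529.19 − $439.67 = $1,089.52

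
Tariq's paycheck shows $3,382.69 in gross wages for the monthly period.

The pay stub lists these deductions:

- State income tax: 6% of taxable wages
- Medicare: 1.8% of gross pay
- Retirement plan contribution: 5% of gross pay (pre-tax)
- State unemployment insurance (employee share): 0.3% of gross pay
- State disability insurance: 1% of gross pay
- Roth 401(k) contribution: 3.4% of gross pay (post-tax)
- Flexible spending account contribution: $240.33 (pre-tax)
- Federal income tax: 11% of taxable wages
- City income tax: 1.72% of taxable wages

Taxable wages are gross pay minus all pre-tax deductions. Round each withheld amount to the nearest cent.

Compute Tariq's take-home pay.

Retirement plan contribution: $3,382.69 × 0.05 = $169.13
Flexible spending account contribution: $240.33
Pre-tax total = $169.13 + $240.33 = $409.46
Taxable wages = $3,382.69 − $409.46 = $2,973.23
State income tax: $2,973.23 × 0.06 = $178.39
Federal income tax: $2,973.23 × 0.11 = $327.06
City income tax: $2,973.23 × 0.0172 = $51.14
State unemployment insurance (employee share): $3,382.69 × 0.003 = $10.15
State disability insurance: $3,382.69 × 0.01 = $33.83
Medicare: $3,382.69 × 0.018 = $60.89
Roth 401(k) contribution: $3,382.69 × 0.034 = $115.01
Total deductions = $169.13 + $240.33 + $178.39 + $327.06 + $51.14 + $10.15 + $33.83 + $60.89 + $115.01 = $1,185.93
Net pay = $3,382.69 − $1,185.93 = $2,196.76

$2,196.76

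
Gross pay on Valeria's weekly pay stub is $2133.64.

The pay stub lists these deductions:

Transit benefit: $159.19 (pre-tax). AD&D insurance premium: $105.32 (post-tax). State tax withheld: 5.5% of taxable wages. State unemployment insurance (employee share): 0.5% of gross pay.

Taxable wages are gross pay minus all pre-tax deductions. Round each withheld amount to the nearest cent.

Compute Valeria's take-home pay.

Transit benefit: $159.19
Taxable wages = $2133.64 − $159.19 = $1974.45
State tax withheld: $1974.45 × 0.055 = $108.59
State unemployment insurance (employee share): $2133.64 × 0.005 = $10.67
AD&D insurance premium: $105.32
Total deductions = $159.19 + $108.59 + $10.67 + $105.32 = $383.77
Net pay = $2133.64 − $383.77 = $1749.87

$1749.87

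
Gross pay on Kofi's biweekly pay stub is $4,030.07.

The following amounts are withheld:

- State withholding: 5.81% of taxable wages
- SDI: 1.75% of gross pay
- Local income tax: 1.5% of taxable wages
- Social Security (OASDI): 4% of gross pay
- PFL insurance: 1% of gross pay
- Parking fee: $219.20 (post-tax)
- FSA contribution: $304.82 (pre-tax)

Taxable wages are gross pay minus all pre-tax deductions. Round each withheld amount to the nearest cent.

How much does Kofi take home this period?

$2,961.70

FSA contribution: $304.82
Taxable wages = $4,030.07 − $304.82 = $3,725.25
State withholding: $3,725.25 × 0.0581 = $216.44
Local income tax: $3,725.25 × 0.015 = $55.88
SDI: $4,030.07 × 0.0175 = $70.53
Social Security (OASDI): $4,030.07 × 0.04 = $161.20
PFL insurance: $4,030.07 × 0.01 = $40.30
Parking fee: $219.20
Total deductions = $304.82 + $216.44 + $55.88 + $70.53 + $161.20 + $40.30 + $219.20 = $1,068.37
Net pay = $4,030.07 − $1,068.37 = $2,961.70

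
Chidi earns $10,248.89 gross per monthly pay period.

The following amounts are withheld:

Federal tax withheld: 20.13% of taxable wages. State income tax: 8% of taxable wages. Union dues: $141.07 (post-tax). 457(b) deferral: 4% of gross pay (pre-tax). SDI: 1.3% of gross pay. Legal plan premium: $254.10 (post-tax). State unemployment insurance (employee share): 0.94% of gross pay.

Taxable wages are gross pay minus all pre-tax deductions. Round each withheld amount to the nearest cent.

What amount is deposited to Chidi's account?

$6,446.49

457(b) deferral: $10,248.89 × 0.04 = $409.96
Taxable wages = $10,248.89 − $409.96 = $9,838.93
Federal tax withheld: $9,838.93 × 0.2013 = $1,980.58
State income tax: $9,838.93 × 0.08 = $787.11
SDI: $10,248.89 × 0.013 = $133.24
State unemployment insurance (employee share): $10,248.89 × 0.0094 = $96.34
Legal plan premium: $254.10
Union dues: $141.07
Total deductions = $409.96 + $1,980.58 + $787.11 + $133.24 + $96.34 + $254.10 + $141.07 = $3,802.40
Net pay = $10,248.89 − $3,802.40 = $6,446.49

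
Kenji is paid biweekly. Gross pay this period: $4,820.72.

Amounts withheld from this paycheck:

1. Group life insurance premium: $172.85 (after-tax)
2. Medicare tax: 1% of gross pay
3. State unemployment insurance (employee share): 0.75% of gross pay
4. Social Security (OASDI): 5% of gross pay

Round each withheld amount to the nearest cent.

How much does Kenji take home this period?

$4,322.46

Medicare tax: $4,820.72 × 0.01 = $48.21
Social Security (OASDI): $4,820.72 × 0.05 = $241.04
State unemployment insurance (employee share): $4,820.72 × 0.0075 = $36.16
Group life insurance premium: $172.85
Total deductions = $48.21 + $241.04 + $36.16 + $172.85 = $498.26
Net pay = $4,820.72 − $498.26 = $4,322.46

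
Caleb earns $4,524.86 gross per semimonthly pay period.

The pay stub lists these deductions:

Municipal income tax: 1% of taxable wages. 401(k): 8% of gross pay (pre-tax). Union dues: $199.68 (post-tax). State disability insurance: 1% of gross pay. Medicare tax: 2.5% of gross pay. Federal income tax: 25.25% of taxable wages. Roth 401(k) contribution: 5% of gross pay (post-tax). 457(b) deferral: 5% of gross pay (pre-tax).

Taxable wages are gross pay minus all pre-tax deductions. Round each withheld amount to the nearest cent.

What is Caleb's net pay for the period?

$2,318.97

457(b) deferral: $4,524.86 × 0.05 = $226.24
401(k): $4,524.86 × 0.08 = $361.99
Pre-tax total = $226.24 + $361.99 = $588.23
Taxable wages = $4,524.86 − $588.23 = $3,936.63
Municipal income tax: $3,936.63 × 0.01 = $39.37
Federal income tax: $3,936.63 × 0.2525 = $994.00
State disability insurance: $4,524.86 × 0.01 = $45.25
Medicare tax: $4,524.86 × 0.025 = $113.12
Union dues: $199.68
Roth 401(k) contribution: $4,524.86 × 0.05 = $226.24
Total deductions = $226.24 + $361.99 + $39.37 + $994.00 + $45.25 + $113.12 + $199.68 + $226.24 = $2,205.89
Net pay = $4,524.86 − $2,205.89 = $2,318.97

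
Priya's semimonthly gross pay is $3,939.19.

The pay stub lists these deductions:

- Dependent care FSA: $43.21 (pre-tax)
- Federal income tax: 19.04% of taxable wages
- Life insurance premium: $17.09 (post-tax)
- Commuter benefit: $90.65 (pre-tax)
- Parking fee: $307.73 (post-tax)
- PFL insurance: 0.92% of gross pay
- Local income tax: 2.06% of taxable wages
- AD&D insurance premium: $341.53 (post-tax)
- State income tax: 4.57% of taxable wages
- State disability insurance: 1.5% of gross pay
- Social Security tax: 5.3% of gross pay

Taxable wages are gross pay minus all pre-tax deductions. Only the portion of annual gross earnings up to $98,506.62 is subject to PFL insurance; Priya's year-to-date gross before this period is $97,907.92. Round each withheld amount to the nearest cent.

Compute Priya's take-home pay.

$1,888.78

Dependent care FSA: $43.21
Commuter benefit: $90.65
Pre-tax total = $43.21 + $90.65 = $133.86
Taxable wages = $3,939.19 − $133.86 = $3,805.33
Local income tax: $3,805.33 × 0.0206 = $78.39
Federal income tax: $3,805.33 × 0.1904 = $724.53
State income tax: $3,805.33 × 0.0457 = $173.90
Social Security tax: $3,939.19 × 0.053 = $208.78
State disability insurance: $3,939.19 × 0.015 = $59.09
PFL insurance: only $98,506.62 − $97,907.92 = $598.70 of this check is subject → $598.70 × 0.0092 = $5.51
AD&D insurance premium: $341.53
Parking fee: $307.73
Life insurance premium: $17.09
Total deductions = $43.21 + $90.65 + $78.39 + $724.53 + $173.90 + $208.78 + $59.09 + $5.51 + $341.53 + $307.73 + $17.09 = $2,050.41
Net pay = $3,939.19 − $2,050.41 = $1,888.78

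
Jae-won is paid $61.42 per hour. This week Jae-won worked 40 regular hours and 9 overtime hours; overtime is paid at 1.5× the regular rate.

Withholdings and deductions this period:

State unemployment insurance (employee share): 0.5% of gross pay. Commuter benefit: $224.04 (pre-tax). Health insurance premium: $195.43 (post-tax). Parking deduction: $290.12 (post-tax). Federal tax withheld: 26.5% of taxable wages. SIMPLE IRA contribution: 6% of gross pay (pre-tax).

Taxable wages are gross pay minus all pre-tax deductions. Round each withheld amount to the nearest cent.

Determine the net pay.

$1,603.63

Regular pay: 40 × $61.42 = $2,456.80
Overtime pay: 9 × $61.42 × 1.5 = $829.17
Gross pay = $2,456.80 + $829.17 = $3,285.97
SIMPLE IRA contribution: $3,285.97 × 0.06 = $197.16
Commuter benefit: $224.04
Pre-tax total = $197.16 + $224.04 = $421.20
Taxable wages = $3,285.97 − $421.20 = $2,864.77
Federal tax withheld: $2,864.77 × 0.265 = $759.16
State unemployment insurance (employee share): $3,285.97 × 0.005 = $16.43
Health insurance premium: $195.43
Parking deduction: $290.12
Total deductions = $197.16 + $224.04 + $759.16 + $16.43 + $195.43 + $290.12 = $1,682.34
Net pay = $3,285.97 − $1,682.34 = $1,603.63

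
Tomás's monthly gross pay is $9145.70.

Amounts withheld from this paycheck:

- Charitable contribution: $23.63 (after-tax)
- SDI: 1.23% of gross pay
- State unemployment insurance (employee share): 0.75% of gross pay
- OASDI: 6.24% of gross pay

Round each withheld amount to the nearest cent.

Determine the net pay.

$8370.30

SDI: $9145.70 × 0.0123 = $112.49
OASDI: $9145.70 × 0.0624 = $570.69
State unemployment insurance (employee share): $9145.70 × 0.0075 = $68.59
Charitable contribution: $23.63
Total deductions = $112.49 + $570.69 + $68.59 + $23.63 = $775.40
Net pay = $9145.70 − $775.40 = $8370.30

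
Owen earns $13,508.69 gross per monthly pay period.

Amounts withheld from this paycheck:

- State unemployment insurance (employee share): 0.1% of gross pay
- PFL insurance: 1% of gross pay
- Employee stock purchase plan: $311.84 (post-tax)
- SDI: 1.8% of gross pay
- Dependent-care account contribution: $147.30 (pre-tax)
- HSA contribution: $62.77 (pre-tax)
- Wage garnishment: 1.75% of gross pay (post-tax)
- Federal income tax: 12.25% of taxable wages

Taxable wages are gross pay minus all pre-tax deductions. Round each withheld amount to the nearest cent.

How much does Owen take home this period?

$10,729.54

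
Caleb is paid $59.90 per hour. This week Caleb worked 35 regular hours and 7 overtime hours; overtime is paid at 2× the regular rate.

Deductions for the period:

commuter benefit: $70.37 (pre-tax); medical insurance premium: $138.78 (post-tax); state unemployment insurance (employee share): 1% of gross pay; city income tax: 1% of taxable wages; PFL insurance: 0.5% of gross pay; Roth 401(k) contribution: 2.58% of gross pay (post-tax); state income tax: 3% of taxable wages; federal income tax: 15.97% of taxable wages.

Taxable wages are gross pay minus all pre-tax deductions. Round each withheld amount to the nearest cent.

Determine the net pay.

$2034.10

Regular pay: 35 × $59.90 = $2096.50
Overtime pay: 7 × $59.90 × 2 = $838.60
Gross pay = $2096.50 + $838.60 = $2935.10
Commuter benefit: $70.37
Taxable wages = $2935.10 − $70.37 = $2864.73
Federal income tax: $2864.73 × 0.1597 = $457.50
State income tax: $2864.73 × 0.03 = $85.94
City income tax: $2864.73 × 0.01 = $28.65
State unemployment insurance (employee share): $2935.10 × 0.01 = $29.35
PFL insurance: $2935.10 × 0.005 = $14.68
Roth 401(k) contribution: $2935.10 × 0.0258 = $75.73
Medical insurance premium: $138.78
Total deductions = $70.37 + $457.50 + $85.94 + $28.65 + $29.35 + $14.68 + $75.73 + $138.78 = $901.00
Net pay = $2935.10 − $901.00 = $2034.10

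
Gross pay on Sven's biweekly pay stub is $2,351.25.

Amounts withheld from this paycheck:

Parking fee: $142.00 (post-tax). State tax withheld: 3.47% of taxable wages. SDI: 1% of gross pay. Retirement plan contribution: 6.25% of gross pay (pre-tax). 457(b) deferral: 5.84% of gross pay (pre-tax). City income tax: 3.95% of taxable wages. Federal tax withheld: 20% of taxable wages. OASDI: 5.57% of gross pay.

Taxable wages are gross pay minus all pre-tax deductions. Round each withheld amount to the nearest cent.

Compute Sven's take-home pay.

457(b) deferral: $2,351.25 × 0.0584 = $137.31
Retirement plan contribution: $2,351.25 × 0.0625 = $146.95
Pre-tax total = $137.31 + $146.95 = $284.26
Taxable wages = $2,351.25 − $284.26 = $2,066.99
State tax withheld: $2,066.99 × 0.0347 = $71.72
Federal tax withheld: $2,066.99 × 0.2 = $413.40
City income tax: $2,066.99 × 0.0395 = $81.65
SDI: $2,351.25 × 0.01 = $23.51
OASDI: $2,351.25 × 0.0557 = $130.96
Parking fee: $142.00
Total deductions = $137.31 + $146.95 + $71.72 + $413.40 + $81.65 + $23.51 + $130.96 + $142.00 = $1,147.50
Net pay = $2,351.25 − $1,147.50 = $1,203.75

$1,203.75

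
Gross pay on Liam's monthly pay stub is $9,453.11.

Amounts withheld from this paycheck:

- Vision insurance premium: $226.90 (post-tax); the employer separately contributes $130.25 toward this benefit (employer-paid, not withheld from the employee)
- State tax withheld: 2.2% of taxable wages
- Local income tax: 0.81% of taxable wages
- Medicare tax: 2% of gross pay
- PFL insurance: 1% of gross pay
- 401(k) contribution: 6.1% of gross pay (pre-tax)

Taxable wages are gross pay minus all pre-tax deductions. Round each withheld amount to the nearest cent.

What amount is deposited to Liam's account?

$8,098.80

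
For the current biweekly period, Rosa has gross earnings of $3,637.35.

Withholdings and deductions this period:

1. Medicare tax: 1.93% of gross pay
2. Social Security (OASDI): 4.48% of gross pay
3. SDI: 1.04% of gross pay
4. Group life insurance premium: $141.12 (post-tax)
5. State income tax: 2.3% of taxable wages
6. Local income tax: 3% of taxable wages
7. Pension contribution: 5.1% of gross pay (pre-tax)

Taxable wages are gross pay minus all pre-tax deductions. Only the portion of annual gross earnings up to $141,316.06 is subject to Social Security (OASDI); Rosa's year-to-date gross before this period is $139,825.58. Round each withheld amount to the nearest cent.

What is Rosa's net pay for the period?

Pension contribution: $3,637.35 × 0.051 = $185.50
Taxable wages = $3,637.35 − $185.50 = $3,451.85
State income tax: $3,451.85 × 0.023 = $79.39
Local income tax: $3,451.85 × 0.03 = $103.56
Medicare tax: $3,637.35 × 0.0193 = $70.20
Social Security (OASDI): only $141,316.06 − $139,825.58 = $1,490.48 of this check is subject → $1,490.48 × 0.0448 = $66.77
SDI: $3,637.35 × 0.0104 = $37.83
Group life insurance premium: $141.12
Total deductions = $185.50 + $79.39 + $103.56 + $70.20 + $66.77 + $37.83 + $141.12 = $684.37
Net pay = $3,637.35 − $684.37 = $2,952.98

$2,952.98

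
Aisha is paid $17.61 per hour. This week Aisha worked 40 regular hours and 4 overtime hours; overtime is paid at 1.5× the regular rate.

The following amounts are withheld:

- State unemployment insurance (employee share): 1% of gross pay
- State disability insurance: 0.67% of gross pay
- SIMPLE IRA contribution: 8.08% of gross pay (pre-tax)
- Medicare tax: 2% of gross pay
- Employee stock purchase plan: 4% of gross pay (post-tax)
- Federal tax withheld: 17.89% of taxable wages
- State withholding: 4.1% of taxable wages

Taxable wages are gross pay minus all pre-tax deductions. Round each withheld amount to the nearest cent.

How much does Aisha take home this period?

$518.74

Regular pay: 40 × $17.61 = $704.40
Overtime pay: 4 × $17.61 × 1.5 = $105.66
Gross pay = $704.40 + $105.66 = $810.06
SIMPLE IRA contribution: $810.06 × 0.0808 = $65.45
Taxable wages = $810.06 − $65.45 = $744.61
State withholding: $744.61 × 0.041 = $30.53
Federal tax withheld: $744.61 × 0.1789 = $133.21
Medicare tax: $810.06 × 0.02 = $16.20
State disability insurance: $810.06 × 0.0067 = $5.43
State unemployment insurance (employee share): $810.06 × 0.01 = $8.10
Employee stock purchase plan: $810.06 × 0.04 = $32.40
Total deductions = $65.45 + $30.53 + $133.21 + $16.20 + $5.43 + $8.10 + $32.40 = $291.32
Net pay = $810.06 − $291.32 = $518.74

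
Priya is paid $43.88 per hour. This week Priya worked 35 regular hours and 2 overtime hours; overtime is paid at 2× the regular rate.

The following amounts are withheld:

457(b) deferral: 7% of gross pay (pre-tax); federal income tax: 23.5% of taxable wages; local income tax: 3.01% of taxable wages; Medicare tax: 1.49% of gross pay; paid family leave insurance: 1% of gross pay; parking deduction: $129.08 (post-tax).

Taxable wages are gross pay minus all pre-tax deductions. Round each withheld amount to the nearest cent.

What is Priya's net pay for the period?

$997.92

Regular pay: 35 × $43.88 = $1,535.80
Overtime pay: 2 × $43.88 × 2 = $175.52
Gross pay = $1,535.80 + $175.52 = $1,711.32
457(b) deferral: $1,711.32 × 0.07 = $119.79
Taxable wages = $1,711.32 − $119.79 = $1,591.53
Local income tax: $1,591.53 × 0.0301 = $47.91
Federal income tax: $1,591.53 × 0.235 = $374.01
Paid family leave insurance: $1,711.32 × 0.01 = $17.11
Medicare tax: $1,711.32 × 0.0149 = $25.50
Parking deduction: $129.08
Total deductions = $119.79 + $47.91 + $374.01 + $17.11 + $25.50 + $129.08 = $713.40
Net pay = $1,711.32 − $713.40 = $997.92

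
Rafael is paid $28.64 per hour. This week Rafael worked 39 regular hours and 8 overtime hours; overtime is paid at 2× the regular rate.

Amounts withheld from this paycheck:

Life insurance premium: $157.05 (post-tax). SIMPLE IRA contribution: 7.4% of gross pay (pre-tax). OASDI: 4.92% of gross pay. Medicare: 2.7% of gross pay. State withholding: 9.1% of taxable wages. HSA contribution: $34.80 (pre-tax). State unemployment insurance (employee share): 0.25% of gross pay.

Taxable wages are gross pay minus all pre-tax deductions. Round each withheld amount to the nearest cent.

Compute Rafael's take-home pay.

$1,013.25

Regular pay: 39 × $28.64 = $1,116.96
Overtime pay: 8 × $28.64 × 2 = $458.24
Gross pay = $1,116.96 + $458.24 = $1,575.20
HSA contribution: $34.80
SIMPLE IRA contribution: $1,575.20 × 0.074 = $116.56
Pre-tax total = $34.80 + $116.56 = $151.36
Taxable wages = $1,575.20 − $151.36 = $1,423.84
State withholding: $1,423.84 × 0.091 = $129.57
OASDI: $1,575.20 × 0.0492 = $77.50
Medicare: $1,575.20 × 0.027 = $42.53
State unemployment insurance (employee share): $1,575.20 × 0.0025 = $3.94
Life insurance premium: $157.05
Total deductions = $34.80 + $116.56 + $129.57 + $77.50 + $42.53 + $3.94 + $157.05 = $561.95
Net pay = $1,575.20 − $561.95 = $1,013.25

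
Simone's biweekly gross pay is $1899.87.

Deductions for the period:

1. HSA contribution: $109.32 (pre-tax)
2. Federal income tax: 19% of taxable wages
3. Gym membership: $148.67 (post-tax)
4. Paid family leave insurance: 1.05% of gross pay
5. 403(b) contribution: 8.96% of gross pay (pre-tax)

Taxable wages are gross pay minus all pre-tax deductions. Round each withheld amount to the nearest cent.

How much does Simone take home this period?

$1143.84

403(b) contribution: $1899.87 × 0.0896 = $170.23
HSA contribution: $109.32
Pre-tax total = $170.23 + $109.32 = $279.55
Taxable wages = $1899.87 − $279.55 = $1620.32
Federal income tax: $1620.32 × 0.19 = $307.86
Paid family leave insurance: $1899.87 × 0.0105 = $19.95
Gym membership: $148.67
Total deductions = $170.23 + $109.32 + $307.86 + $19.95 + $148.67 = $756.03
Net pay = $1899.87 − $756.03 = $1143.84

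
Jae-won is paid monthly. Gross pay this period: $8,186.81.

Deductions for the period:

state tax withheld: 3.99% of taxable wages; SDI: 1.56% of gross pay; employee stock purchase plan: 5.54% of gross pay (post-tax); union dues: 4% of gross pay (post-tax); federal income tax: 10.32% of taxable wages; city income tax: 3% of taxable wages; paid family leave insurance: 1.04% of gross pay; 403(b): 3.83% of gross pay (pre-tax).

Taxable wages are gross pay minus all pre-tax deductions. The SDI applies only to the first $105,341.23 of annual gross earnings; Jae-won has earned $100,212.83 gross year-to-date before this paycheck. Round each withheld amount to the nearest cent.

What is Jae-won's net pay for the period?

403(b): $8,186.81 × 0.0383 = $313.55
Taxable wages = $8,186.81 − $313.55 = $7,873.26
City income tax: $7,873.26 × 0.03 = $236.20
State tax withheld: $7,873.26 × 0.0399 = $314.14
Federal income tax: $7,873.26 × 0.1032 = $812.52
Paid family leave insurance: $8,186.81 × 0.0104 = $85.14
SDI: only $105,341.23 − $100,212.83 = $5,128.40 of this check is subject → $5,128.40 × 0.0156 = $80.00
Union dues: $8,186.81 × 0.04 = $327.47
Employee stock purchase plan: $8,186.81 × 0.0554 = $453.55
Total deductions = $313.55 + $236.20 + $314.14 + $812.52 + $85.14 + $80.00 + $327.47 + $453.55 = $2,622.57
Net pay = $8,186.81 − $2,622.57 = $5,564.24

$5,564.24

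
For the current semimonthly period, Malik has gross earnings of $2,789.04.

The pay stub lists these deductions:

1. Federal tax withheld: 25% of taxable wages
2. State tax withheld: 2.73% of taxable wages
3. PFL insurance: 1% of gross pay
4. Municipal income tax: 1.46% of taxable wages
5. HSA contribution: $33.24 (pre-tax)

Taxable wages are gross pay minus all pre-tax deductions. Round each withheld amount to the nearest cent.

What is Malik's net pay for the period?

$1,923.50

HSA contribution: $33.24
Taxable wages = $2,789.04 − $33.24 = $2,755.80
Federal tax withheld: $2,755.80 × 0.25 = $688.95
Municipal income tax: $2,755.80 × 0.0146 = $40.23
State tax withheld: $2,755.80 × 0.0273 = $75.23
PFL insurance: $2,789.04 × 0.01 = $27.89
Total deductions = $33.24 + $688.95 + $40.23 + $75.23 + $27.89 = $865.54
Net pay = $2,789.04 − $865.54 = $1,923.50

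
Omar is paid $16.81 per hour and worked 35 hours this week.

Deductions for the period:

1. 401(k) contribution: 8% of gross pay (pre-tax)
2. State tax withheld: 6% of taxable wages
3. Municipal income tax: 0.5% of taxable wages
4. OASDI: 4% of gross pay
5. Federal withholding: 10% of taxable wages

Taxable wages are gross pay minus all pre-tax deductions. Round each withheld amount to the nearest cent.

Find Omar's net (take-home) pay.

Gross pay: 35 × $16.81 = $588.35
401(k) contribution: $588.35 × 0.08 = $47.07
Taxable wages = $588.35 − $47.07 = $541.28
Municipal income tax: $541.28 × 0.005 = $2.71
State tax withheld: $541.28 × 0.06 = $32.48
Federal withholding: $541.28 × 0.1 = $54.13
OASDI: $588.35 × 0.04 = $23.53
Total deductions = $47.07 + $2.71 + $32.48 + $54.13 + $23.53 = $159.92
Net pay = $588.35 − $159.92 = $428.43

$428.43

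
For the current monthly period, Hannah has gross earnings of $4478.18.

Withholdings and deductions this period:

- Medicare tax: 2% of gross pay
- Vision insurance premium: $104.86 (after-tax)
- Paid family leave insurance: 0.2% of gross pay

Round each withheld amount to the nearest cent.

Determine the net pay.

Paid family leave insurance: $4478.18 × 0.002 = $8.96
Medicare tax: $4478.18 × 0.02 = $89.56
Vision insurance premium: $104.86
Total deductions = $8.96 + $89.56 + $104.86 = $203.38
Net pay = $4478.18 − $203.38 = $4274.80

$4274.80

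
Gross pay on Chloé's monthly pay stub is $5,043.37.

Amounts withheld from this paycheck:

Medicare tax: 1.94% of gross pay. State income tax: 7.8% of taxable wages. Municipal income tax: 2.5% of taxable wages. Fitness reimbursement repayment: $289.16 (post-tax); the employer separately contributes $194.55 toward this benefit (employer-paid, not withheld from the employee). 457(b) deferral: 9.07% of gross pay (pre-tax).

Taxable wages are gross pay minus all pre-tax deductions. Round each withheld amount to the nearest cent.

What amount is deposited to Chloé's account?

457(b) deferral: $5,043.37 × 0.0907 = $457.43
Taxable wages = $5,043.37 − $457.43 = $4,585.94
State income tax: $4,585.94 × 0.078 = $357.70
Municipal income tax: $4,585.94 × 0.025 = $114.65
Medicare tax: $5,043.37 × 0.0194 = $97.84
Fitness reimbursement repayment: $289.16
(Employer's $194.55 toward fitness reimbursement repayment is not withheld from the employee.)
Total deductions = $457.43 + $357.70 + $114.65 + $97.84 + $289.16 = $1,316.78
Net pay = $5,043.37 − $1,316.78 = $3,726.59

$3,726.59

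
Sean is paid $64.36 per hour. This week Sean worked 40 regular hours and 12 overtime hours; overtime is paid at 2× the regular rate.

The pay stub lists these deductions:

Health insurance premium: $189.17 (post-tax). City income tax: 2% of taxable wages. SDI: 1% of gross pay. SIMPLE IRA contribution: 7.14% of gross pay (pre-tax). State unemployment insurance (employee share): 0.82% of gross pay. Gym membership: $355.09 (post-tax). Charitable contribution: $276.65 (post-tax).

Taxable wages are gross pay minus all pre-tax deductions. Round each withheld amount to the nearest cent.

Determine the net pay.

$2,852.56

Regular pay: 40 × $64.36 = $2,574.40
Overtime pay: 12 × $64.36 × 2 = $1,544.64
Gross pay = $2,574.40 + $1,544.64 = $4,119.04
SIMPLE IRA contribution: $4,119.04 × 0.0714 = $294.10
Taxable wages = $4,119.04 − $294.10 = $3,824.94
City income tax: $3,824.94 × 0.02 = $76.50
SDI: $4,119.04 × 0.01 = $41.19
State unemployment insurance (employee share): $4,119.04 × 0.0082 = $33.78
Charitable contribution: $276.65
Health insurance premium: $189.17
Gym membership: $355.09
Total deductions = $294.10 + $76.50 + $41.19 + $33.78 + $276.65 + $189.17 + $355.09 = $1,266.48
Net pay = $4,119.04 − $1,266.48 = $2,852.56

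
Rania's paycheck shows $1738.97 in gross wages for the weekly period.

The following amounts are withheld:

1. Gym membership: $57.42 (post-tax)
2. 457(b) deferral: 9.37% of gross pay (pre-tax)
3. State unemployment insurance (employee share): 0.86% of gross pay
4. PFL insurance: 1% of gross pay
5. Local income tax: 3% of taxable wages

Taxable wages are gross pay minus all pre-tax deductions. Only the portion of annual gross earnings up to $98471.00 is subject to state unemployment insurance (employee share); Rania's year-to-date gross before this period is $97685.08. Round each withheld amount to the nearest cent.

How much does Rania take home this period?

457(b) deferral: $1738.97 × 0.0937 = $162.94
Taxable wages = $1738.97 − $162.94 = $1576.03
Local income tax: $1576.03 × 0.03 = $47.28
State unemployment insurance (employee share): only $98471.00 − $97685.08 = $785.92 of this check is subject → $785.92 × 0.0086 = $6.76
PFL insurance: $1738.97 × 0.01 = $17.39
Gym membership: $57.42
Total deductions = $162.94 + $47.28 + $6.76 + $17.39 + $57.42 = $291.79
Net pay = $1738.97 − $291.79 = $1447.18

$1447.18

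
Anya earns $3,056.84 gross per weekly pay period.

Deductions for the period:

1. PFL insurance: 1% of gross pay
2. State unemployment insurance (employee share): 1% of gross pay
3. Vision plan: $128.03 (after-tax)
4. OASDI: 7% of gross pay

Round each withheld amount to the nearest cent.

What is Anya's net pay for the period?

OASDI: $3,056.84 × 0.07 = $213.98
PFL insurance: $3,056.84 × 0.01 = $30.57
State unemployment insurance (employee share): $3,056.84 × 0.01 = $30.57
Vision plan: $128.03
Total deductions = $213.98 + $30.57 + $30.57 + $128.03 = $403.15
Net pay = $3,056.84 − $403.15 = $2,653.69

$2,653.69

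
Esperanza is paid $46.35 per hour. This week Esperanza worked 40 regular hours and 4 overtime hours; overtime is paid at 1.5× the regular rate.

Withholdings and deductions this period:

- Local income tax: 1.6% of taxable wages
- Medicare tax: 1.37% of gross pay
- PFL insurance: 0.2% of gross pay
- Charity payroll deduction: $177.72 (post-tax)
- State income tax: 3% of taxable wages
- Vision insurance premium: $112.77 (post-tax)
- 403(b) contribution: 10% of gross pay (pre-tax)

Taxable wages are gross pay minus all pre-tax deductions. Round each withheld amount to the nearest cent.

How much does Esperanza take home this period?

$1,506.66

Regular pay: 40 × $46.35 = $1,854.00
Overtime pay: 4 × $46.35 × 1.5 = $278.10
Gross pay = $1,854.00 + $278.10 = $2,132.10
403(b) contribution: $2,132.10 × 0.1 = $213.21
Taxable wages = $2,132.10 − $213.21 = $1,918.89
Local income tax: $1,918.89 × 0.016 = $30.70
State income tax: $1,918.89 × 0.03 = $57.57
PFL insurance: $2,132.10 × 0.002 = $4.26
Medicare tax: $2,132.10 × 0.0137 = $29.21
Vision insurance premium: $112.77
Charity payroll deduction: $177.72
Total deductions = $213.21 + $30.70 + $57.57 + $4.26 + $29.21 + $112.77 + $177.72 = $625.44
Net pay = $2,132.10 − $625.44 = $1,506.66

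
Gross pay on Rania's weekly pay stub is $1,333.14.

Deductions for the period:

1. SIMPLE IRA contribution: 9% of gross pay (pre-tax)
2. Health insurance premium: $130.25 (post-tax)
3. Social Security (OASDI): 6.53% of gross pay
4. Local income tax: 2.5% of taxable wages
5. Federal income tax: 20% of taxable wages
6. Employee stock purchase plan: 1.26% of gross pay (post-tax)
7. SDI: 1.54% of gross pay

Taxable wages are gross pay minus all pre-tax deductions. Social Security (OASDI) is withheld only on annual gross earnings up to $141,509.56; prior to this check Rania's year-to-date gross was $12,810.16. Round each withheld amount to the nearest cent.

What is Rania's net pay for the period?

SIMPLE IRA contribution: $1,333.14 × 0.09 = $119.98
Taxable wages = $1,333.14 − $119.98 = $1,213.16
Local income tax: $1,213.16 × 0.025 = $30.33
Federal income tax: $1,213.16 × 0.2 = $242.63
Social Security (OASDI): cap not yet reached, full $1,333.14 is subject → $1,333.14 × 0.0653 = $87.05
SDI: $1,333.14 × 0.0154 = $20.53
Health insurance premium: $130.25
Employee stock purchase plan: $1,333.14 × 0.0126 = $16.80
Total deductions = $119.98 + $30.33 + $242.63 + $87.05 + $20.53 + $130.25 + $16.80 = $647.57
Net pay = $1,333.14 − $647.57 = $685.57

$685.57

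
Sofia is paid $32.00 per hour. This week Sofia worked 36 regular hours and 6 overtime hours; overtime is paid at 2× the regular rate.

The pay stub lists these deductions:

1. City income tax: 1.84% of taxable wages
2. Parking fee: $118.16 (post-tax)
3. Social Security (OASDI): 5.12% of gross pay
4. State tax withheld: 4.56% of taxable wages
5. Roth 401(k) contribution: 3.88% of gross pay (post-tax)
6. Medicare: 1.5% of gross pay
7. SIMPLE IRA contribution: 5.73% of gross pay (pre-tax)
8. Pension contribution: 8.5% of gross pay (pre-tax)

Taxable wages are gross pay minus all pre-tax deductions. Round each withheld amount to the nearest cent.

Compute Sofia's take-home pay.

$953.68

Regular pay: 36 × $32.00 = $1152.00
Overtime pay: 6 × $32.00 × 2 = $384.00
Gross pay = $1152.00 + $384.00 = $1536.00
Pension contribution: $1536.00 × 0.085 = $130.56
SIMPLE IRA contribution: $1536.00 × 0.0573 = $88.01
Pre-tax total = $130.56 + $88.01 = $218.57
Taxable wages = $1536.00 − $218.57 = $1317.43
City income tax: $1317.43 × 0.0184 = $24.24
State tax withheld: $1317.43 × 0.0456 = $60.07
Medicare: $1536.00 × 0.015 = $23.04
Social Security (OASDI): $1536.00 × 0.0512 = $78.64
Parking fee: $118.16
Roth 401(k) contribution: $1536.00 × 0.0388 = $59.60
Total deductions = $130.56 + $88.01 + $24.24 + $60.07 + $23.04 + $78.64 + $118.16 + $59.60 = $582.32
Net pay = $1536.00 − $582.32 = $953.68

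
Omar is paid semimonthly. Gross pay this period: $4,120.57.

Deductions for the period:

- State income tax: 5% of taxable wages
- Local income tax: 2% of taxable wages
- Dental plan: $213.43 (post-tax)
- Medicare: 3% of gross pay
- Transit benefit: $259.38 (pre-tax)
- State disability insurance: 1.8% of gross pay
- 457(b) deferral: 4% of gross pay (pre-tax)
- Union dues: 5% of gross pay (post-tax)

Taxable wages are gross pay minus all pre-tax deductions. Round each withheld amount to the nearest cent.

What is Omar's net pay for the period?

$2,820.37

Transit benefit: $259.38
457(b) deferral: $4,120.57 × 0.04 = $164.82
Pre-tax total = $259.38 + $164.82 = $424.20
Taxable wages = $4,120.57 − $424.20 = $3,696.37
Local income tax: $3,696.37 × 0.02 = $73.93
State income tax: $3,696.37 × 0.05 = $184.82
State disability insurance: $4,120.57 × 0.018 = $74.17
Medicare: $4,120.57 × 0.03 = $123.62
Dental plan: $213.43
Union dues: $4,120.57 × 0.05 = $206.03
Total deductions = $259.38 + $164.82 + $73.93 + $184.82 + $74.17 + $123.62 + $213.43 + $206.03 = $1,300.20
Net pay = $4,120.57 − $1,300.20 = $2,820.37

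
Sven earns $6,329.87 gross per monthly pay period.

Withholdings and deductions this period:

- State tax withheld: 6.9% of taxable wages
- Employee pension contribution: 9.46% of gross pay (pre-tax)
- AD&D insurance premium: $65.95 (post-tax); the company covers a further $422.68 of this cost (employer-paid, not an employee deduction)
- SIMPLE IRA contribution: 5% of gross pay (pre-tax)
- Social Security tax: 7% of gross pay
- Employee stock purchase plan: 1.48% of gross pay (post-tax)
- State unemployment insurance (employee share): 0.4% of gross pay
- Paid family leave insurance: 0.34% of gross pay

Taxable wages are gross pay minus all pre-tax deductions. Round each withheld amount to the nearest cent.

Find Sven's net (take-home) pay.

$4,391.40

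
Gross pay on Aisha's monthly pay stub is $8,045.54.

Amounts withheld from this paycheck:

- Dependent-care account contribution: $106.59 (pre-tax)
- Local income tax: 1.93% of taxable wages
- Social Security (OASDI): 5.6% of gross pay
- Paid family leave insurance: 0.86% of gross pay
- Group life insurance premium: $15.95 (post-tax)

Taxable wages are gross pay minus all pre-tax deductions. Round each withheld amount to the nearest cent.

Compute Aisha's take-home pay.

Dependent-care account contribution: $106.59
Taxable wages = $8,045.54 − $106.59 = $7,938.95
Local income tax: $7,938.95 × 0.0193 = $153.22
Social Security (OASDI): $8,045.54 × 0.056 = $450.55
Paid family leave insurance: $8,045.54 × 0.0086 = $69.19
Group life insurance premium: $15.95
Total deductions = $106.59 + $153.22 + $450.55 + $69.19 + $15.95 = $795.50
Net pay = $8,045.54 − $795.50 = $7,250.04

$7,250.04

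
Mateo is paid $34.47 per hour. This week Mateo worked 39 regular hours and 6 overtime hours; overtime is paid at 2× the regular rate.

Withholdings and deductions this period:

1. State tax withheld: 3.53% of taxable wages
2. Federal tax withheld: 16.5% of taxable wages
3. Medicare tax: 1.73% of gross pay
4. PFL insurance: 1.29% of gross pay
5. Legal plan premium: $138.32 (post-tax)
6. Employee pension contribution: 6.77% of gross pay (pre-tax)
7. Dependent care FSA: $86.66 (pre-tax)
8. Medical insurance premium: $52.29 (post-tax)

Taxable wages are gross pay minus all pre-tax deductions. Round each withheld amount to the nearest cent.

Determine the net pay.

$997.67

Regular pay: 39 × $34.47 = $1344.33
Overtime pay: 6 × $34.47 × 2 = $413.64
Gross pay = $1344.33 + $413.64 = $1757.97
Employee pension contribution: $1757.97 × 0.0677 = $119.01
Dependent care FSA: $86.66
Pre-tax total = $119.01 + $86.66 = $205.67
Taxable wages = $1757.97 − $205.67 = $1552.30
Federal tax withheld: $1552.30 × 0.165 = $256.13
State tax withheld: $1552.30 × 0.0353 = $54.80
Medicare tax: $1757.97 × 0.0173 = $30.41
PFL insurance: $1757.97 × 0.0129 = $22.68
Legal plan premium: $138.32
Medical insurance premium: $52.29
Total deductions = $119.01 + $86.66 + $256.13 + $54.80 + $30.41 + $22.68 + $138.32 + $52.29 = $760.30
Net pay = $1757.97 − $760.30 = $997.67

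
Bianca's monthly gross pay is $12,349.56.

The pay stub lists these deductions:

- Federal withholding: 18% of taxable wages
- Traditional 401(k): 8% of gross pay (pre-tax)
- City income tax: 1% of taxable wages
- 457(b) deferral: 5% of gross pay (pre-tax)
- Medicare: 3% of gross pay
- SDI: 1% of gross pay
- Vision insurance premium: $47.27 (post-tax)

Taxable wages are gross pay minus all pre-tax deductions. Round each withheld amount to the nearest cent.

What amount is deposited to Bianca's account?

$8,161.48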